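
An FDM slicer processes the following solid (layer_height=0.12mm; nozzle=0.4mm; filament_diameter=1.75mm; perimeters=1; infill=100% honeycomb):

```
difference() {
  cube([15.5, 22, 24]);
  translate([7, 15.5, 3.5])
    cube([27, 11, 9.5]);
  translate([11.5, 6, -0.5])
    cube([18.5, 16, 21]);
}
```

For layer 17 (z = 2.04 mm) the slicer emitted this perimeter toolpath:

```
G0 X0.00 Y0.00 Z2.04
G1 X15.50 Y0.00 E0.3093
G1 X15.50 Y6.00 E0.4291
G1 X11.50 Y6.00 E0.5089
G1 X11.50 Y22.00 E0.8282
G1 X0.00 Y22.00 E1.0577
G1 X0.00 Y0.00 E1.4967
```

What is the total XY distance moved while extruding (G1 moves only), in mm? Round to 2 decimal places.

75.00 mm

Sum the Euclidean lengths of each G1 segment: total = 75.00 mm.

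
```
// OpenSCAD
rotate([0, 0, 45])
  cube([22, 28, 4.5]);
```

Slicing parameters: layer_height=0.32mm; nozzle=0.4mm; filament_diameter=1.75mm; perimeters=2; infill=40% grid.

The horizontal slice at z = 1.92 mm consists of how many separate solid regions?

At z = 1.92 mm: the 22×28 cube contributes its full rectangle; (rotated 45° about Z; rotation is an isometry so areas/perimeters/island counts are preserved). The result has 1 disconnected region.

1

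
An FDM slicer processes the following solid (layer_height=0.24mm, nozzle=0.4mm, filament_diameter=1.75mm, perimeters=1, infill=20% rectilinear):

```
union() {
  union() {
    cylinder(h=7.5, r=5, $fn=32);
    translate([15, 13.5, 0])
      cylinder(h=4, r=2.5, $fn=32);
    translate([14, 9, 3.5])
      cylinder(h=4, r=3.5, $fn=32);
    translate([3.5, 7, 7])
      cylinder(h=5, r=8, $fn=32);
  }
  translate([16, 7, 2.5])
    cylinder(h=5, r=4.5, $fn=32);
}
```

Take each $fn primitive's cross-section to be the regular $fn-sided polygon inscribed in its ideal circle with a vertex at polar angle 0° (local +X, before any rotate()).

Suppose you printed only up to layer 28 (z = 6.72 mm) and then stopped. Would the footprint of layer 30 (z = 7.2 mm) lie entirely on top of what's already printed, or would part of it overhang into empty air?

part overhangs

Compare the two slices. At z = 6.72: the cylinder: section is a regular 32-gon, circumradius r=5 (area = (32/2)·5.000²·sin(360°/32) = 78.04 mm²); the cylinder at (15, 13.5) is absent (z outside [0, 4]); the r=3.5 cylinder at (14, 9) contributes a regular 32-gon of circumradius 3.5 (area = (32/2)·3.500²·sin(360°/32) = 38.24 mm²); the cylinder at (3.5, 7) is not intersected at this z (z outside [7, 12]); Combining (union): the 2 present regions are separate (no shared area or edge), so areas and boundary lengths simply add and each stays a separate island — area = 116.27 mm²; the r=4.5 cylinder at (16, 7) contributes a regular 32-gon of circumradius 4.5 (area = (32/2)·4.500²·sin(360°/32) = 63.21 mm²); Taking the union: the regions partially overlap — summed areas 179.48 mm² minus the doubly-counted overlap 27.15 mm² gives 152.34 mm² — area = 152.34 mm². At z = 7.2: the r=5 cylinder gives a regular 32-gon of circumradius 5 (constant along its height) (area = (32/2)·5.000²·sin(360°/32) = 78.04 mm²); the cylinder at (15, 13.5) does not reach this height (z outside [0, 4]); the r=3.5 cylinder at (14, 9) gives a regular 32-gon of circumradius 3.5 (constant along its height) (area = (32/2)·3.500²·sin(360°/32) = 38.24 mm²); the r=8 cylinder at (3.5, 7) gives a regular 32-gon of circumradius 8 (constant along its height) (area = (32/2)·8.000²·sin(360°/32) = 199.77 mm²); Merging all regions: the regions partially overlap — summed areas 316.05 mm² minus the doubly-counted overlap 37.17 mm² gives 278.88 mm² — area = 278.88 mm²; the cylinder at (16, 7): section is a regular 32-gon, circumradius r=4.5 (area = (32/2)·4.500²·sin(360°/32) = 63.21 mm²); Combining (union): the regions partially overlap — summed areas 342.09 mm² minus the doubly-counted overlap 27.15 mm² gives 314.94 mm² — area = 314.94 mm². Checking containment: at z = 7.2 the cross-section extends beyond the z = 6.72 cross-section by about 162.61 mm².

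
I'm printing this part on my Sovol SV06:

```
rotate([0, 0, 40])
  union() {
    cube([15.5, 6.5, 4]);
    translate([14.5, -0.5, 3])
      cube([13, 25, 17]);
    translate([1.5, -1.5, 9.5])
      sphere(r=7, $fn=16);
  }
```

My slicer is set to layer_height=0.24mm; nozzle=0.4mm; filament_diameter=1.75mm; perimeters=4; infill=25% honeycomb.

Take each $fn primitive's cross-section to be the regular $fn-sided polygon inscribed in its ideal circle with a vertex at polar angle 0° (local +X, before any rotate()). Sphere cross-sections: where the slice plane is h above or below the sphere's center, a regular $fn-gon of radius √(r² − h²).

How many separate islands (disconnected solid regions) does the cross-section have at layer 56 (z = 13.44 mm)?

At z = 13.44 mm: the cube does not reach this height (z outside [0, 4]); the 13×25 cube at (14.5, -0.5) contributes its full rectangle; the sphere at (1.5, -1.5): section is a regular 16-gon, circumradius = √(r²−h²) = √(7²−3.94²) = 5.786; Taking the union: the 2 present regions are separate (no shared area or edge), so areas and boundary lengths simply add and each stays a separate island — 2 connected regions; (whole slice rotated 40° about Z — lengths, areas and connectivity unchanged). Overall, the cross-section has 2 separate islands. Island count = 2.

2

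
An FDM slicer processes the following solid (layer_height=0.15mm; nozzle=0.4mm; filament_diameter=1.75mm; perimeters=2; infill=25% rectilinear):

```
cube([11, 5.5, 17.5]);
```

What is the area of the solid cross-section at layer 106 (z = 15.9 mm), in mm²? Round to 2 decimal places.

60.50 mm²

At z = 15.9 mm: the cube (footprint 11×5.5) is included at this height (area 60.50 mm²). Overall, the cross-section is a single solid region. Net area = 60.50 mm².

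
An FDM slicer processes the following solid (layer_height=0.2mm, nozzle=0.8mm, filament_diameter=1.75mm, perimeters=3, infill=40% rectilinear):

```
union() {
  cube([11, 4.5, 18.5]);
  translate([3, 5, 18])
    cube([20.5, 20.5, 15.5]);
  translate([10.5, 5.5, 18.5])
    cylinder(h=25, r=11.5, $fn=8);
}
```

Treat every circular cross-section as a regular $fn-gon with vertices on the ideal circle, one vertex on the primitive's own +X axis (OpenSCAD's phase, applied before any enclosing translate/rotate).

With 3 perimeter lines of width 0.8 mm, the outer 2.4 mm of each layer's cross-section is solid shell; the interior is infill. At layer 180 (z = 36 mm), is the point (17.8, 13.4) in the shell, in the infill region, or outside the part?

shell

At z = 36 mm: the cube does not reach this height (z outside [0, 18.5]); the cube at (3, 5) does not reach this height (z outside [18, 33.5]); the cylinder at (10.5, 5.5): section is a regular 8-gon, circumradius r=11.5; Merging all regions: only the r=11.5 cylinder at (10.5, 5.5) is present, so the union is just that shape — 1 connected region. Overall, the cross-section is a single solid region. The nearest boundary edge runs (18.63, 13.63)→(10.50, 17.00); distance from the point to it = 0.53 mm. The point is inside the cross-section, 0.53 mm from the nearest boundary — within the 2.4 mm shell band (3 × 0.8).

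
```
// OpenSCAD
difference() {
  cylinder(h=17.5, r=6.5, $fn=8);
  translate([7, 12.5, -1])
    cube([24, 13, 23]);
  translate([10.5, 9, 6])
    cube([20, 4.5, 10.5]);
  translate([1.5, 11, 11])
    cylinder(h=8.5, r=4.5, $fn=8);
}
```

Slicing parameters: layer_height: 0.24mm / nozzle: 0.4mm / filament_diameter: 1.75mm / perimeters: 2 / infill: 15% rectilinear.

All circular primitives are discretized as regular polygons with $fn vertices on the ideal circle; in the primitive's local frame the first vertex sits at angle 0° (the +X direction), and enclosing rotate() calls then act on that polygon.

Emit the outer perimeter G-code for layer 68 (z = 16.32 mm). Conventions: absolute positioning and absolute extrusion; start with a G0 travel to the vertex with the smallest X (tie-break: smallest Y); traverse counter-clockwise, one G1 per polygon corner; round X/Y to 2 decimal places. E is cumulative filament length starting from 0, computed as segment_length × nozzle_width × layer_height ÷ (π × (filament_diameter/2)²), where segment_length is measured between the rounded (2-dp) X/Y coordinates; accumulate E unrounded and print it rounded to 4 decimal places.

G0 X-6.50 Y0.00 Z16.32
G1 X-4.60 Y-4.60 E0.1986
G1 X0.00 Y-6.50 E0.3973
G1 X4.60 Y-4.60 E0.5959
G1 X6.50 Y0.00 E0.7946
G1 X4.60 Y4.60 E0.9932
G1 X0.00 Y6.50 E1.1918
G1 X-4.60 Y4.60 E1.3905
G1 X-6.50 Y0.00 E1.5891

At z = 16.32 mm: the cylinder: section is a regular 8-gon, circumradius r=6.5; the cube at (7, 12.5) (footprint 24×13) is included at this height; the cube at (10.5, 9) is present — its section is the full 20×4.5 rectangle; the cylinder at (1.5, 11): section is a regular 8-gon, circumradius r=4.5; Taking the first minus the rest: starting from the r=6.5 cylinder, the 24×13 cube at (7, 12.5) misses the remaining region (no effect); the 20×4.5 cube at (10.5, 9) misses the remaining region (no effect); the r=4.5 cylinder at (1.5, 11) misses the remaining region (no effect) — 1 connected region. The outline is a single polygon with 8 vertices. Extrusion per mm of travel: 0.4 × 0.24 / (π × 0.875²) = 0.039912. Accumulating E over each segment gives final E = 1.5891.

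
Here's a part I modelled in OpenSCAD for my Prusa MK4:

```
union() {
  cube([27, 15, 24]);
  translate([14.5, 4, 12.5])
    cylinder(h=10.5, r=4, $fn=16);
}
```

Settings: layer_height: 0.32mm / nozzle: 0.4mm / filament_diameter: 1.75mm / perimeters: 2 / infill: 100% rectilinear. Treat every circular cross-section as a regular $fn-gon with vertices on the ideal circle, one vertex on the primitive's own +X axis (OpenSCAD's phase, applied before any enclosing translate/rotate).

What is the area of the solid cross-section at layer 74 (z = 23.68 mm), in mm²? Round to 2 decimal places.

405.00 mm²

At z = 23.68 mm: the cube (footprint 27×15) is included at this height (area 405.00 mm²); the cylinder at (14.5, 4) does not reach this height (z outside [12.5, 23]); Merging all regions: only the 27×15 cube is present, so the union is just that shape — area = 405.00 mm². Overall, the cross-section is a single solid region. Net area = 405.00 mm².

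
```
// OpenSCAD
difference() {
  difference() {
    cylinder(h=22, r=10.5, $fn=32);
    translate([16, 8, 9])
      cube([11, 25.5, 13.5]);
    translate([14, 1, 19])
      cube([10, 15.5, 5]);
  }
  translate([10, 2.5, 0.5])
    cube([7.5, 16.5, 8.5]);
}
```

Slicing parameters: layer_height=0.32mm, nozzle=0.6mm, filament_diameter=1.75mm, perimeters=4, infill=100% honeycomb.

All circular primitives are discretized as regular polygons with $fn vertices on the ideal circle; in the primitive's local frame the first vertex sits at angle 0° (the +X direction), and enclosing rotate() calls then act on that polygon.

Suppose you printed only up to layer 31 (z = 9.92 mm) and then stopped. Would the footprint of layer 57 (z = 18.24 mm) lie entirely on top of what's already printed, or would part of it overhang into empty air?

Compare the two slices. At z = 9.92: the r=10.5 cylinder contributes a regular 32-gon of circumradius 10.5 (area = (32/2)·10.500²·sin(360°/32) = 344.14 mm²); the 11×25.5 cube at (16, 8) contributes its full rectangle (area 280.50 mm²); the cube at (14, 1) does not reach this height (z outside [19, 24]); Taking the first minus the rest: starting from the r=10.5 cylinder (344.14 mm²), the 11×25.5 cube at (16, 8) misses the remaining region (no effect) — area = 344.14 mm²; the cube at (10, 2.5) is absent (z outside [0.5, 9]); Subtracting the remaining from the first: none of the subtracted shapes is present at this height, so that combined region is unchanged — area = 344.14 mm². At z = 18.24: the r=10.5 cylinder gives a regular 32-gon of circumradius 10.5 (constant along its height) (area = (32/2)·10.500²·sin(360°/32) = 344.14 mm²); the cube at (16, 8) (footprint 11×25.5) is included at this height (area 280.50 mm²); the cube at (14, 1) is absent (z outside [19, 24]); After the difference (first − rest): starting from the r=10.5 cylinder (344.14 mm²), the 11×25.5 cube at (16, 8) misses the remaining region (no effect) — area = 344.14 mm²; the cube at (10, 2.5) does not reach this height (z outside [0.5, 9]); Taking the first minus the rest: none of the subtracted shapes is present at this height, so that combined region is unchanged — area = 344.14 mm². Checking containment: the cross-section at z = 18.24 is a subset of the cross-section at z = 9.92.

entirely on top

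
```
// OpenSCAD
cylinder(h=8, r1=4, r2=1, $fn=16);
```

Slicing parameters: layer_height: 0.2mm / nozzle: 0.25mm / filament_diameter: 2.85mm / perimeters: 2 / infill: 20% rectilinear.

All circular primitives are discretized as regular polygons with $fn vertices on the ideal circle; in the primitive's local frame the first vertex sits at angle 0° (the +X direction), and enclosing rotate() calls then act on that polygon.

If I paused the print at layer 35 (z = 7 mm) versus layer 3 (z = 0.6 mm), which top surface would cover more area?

Layer 35 (z = 7): the cone: at t=0.875 of its height the radius interpolates to r₁+(r₂−r₁)t = 1.375, giving a regular 16-gon of that circumradius (area = (16/2)·1.375²·sin(360°/16) = 5.79 mm²). So its area = 5.79 mm². Layer 3 (z = 0.6): the cone (r1=4→r2=1) has section circumradius 3.775 here — a regular 16-gon (area = (16/2)·3.775²·sin(360°/16) = 43.63 mm²). So its area = 43.63 mm². Layer 3 is larger (43.63 vs 5.79 mm²).

layer 3 (z = 0.6 mm)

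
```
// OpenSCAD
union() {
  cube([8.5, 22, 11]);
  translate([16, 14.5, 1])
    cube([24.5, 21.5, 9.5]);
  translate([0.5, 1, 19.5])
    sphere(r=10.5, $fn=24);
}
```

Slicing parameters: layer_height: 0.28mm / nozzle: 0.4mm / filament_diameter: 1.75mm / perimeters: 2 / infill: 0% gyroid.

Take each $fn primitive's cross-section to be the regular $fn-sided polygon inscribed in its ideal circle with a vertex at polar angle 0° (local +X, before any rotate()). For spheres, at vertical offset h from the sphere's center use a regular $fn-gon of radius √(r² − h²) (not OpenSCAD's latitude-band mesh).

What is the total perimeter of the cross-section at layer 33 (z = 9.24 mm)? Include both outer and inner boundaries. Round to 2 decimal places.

156.30 mm

At z = 9.24 mm: the cube (footprint 8.5×22) is included at this height (perimeter 61.00 mm); the cube at (16, 14.5) (footprint 24.5×21.5) is included at this height (perimeter 92.00 mm); the sphere at (0.5, 1): section is a regular 24-gon, circumradius = √(r²−h²) = √(10.5²−10.26²) = 2.232 (perimeter = 2·24·2.232·sin(180°/24) = 13.98 mm); Merging all regions: the regions partially overlap (shared area 7.61 mm²), so the edge portions inside another operand are dropped and the merged outline is re-measured after clipping — boundary = 156.30 mm. Overall, the cross-section has 2 separate islands. Total boundary length (outer) = 156.30 mm.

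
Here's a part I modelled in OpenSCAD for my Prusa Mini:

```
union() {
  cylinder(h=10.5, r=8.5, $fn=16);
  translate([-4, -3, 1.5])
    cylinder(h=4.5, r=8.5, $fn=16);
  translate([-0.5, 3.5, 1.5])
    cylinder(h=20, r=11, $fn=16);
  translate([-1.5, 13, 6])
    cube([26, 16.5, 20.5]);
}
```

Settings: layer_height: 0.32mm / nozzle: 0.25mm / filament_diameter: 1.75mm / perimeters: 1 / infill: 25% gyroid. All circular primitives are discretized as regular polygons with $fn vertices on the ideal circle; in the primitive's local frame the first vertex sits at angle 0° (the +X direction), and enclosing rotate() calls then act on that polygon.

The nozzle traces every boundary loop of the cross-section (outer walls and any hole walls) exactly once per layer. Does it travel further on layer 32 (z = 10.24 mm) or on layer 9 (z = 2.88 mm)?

Layer 32 (z = 10.24): the r=8.5 cylinder contributes a regular 16-gon of circumradius 8.5 (perimeter = 2·16·8.500·sin(180°/16) = 53.06 mm); the cylinder at (-4, -3) is not intersected at this z (z outside [1.5, 6]); the r=11 cylinder at (-0.5, 3.5) gives a regular 16-gon of circumradius 11 (constant along its height) (perimeter = 2·16·11.000·sin(180°/16) = 68.67 mm); the cube at (-1.5, 13) (footprint 26×16.5) is included at this height (perimeter 85.00 mm); Taking the union: the regions partially overlap (shared area 216.83 mm²), so the edge portions inside another operand are dropped and the merged outline is re-measured after clipping — boundary = 140.81 mm. So its perimeter = 140.81 mm. Layer 9 (z = 2.88): the r=8.5 cylinder contributes a regular 16-gon of circumradius 8.5 (perimeter = 2·16·8.500·sin(180°/16) = 53.06 mm); the r=8.5 cylinder at (-4, -3) gives a regular 16-gon of circumradius 8.5 (constant along its height) (perimeter = 2·16·8.500·sin(180°/16) = 53.06 mm); the cylinder at (-0.5, 3.5): section is a regular 16-gon, circumradius r=11 (perimeter = 2·16·11.000·sin(180°/16) = 68.67 mm); the cube at (-1.5, 13) is not intersected at this z (z outside [6, 26.5]); Merging all regions: the regions partially overlap (shared area 366.78 mm²), so the edge portions inside another operand are dropped and the merged outline is re-measured after clipping — boundary = 76.95 mm. So its perimeter = 76.95 mm. Layer 32 is larger (140.81 vs 76.95 mm).

layer 32 (z = 10.24 mm)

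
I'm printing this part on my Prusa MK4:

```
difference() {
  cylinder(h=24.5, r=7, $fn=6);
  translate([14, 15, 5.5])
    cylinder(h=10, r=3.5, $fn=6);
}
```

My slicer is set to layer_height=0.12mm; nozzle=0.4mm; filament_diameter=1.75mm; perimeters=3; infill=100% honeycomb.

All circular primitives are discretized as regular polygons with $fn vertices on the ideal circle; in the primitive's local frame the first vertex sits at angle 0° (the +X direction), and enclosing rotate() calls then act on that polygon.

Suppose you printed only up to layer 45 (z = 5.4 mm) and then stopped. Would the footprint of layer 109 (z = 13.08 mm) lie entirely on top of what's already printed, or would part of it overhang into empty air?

entirely on top

Compare the two slices. At z = 5.4: the r=7 cylinder contributes a regular 6-gon of circumradius 7 (area = (6/2)·7.000²·sin(360°/6) = 127.31 mm²); the cylinder at (14, 15) is not intersected at this z (z outside [5.5, 15.5]); After the difference (first − rest): none of the subtracted shapes is present at this height, so the r=7 cylinder is unchanged — area = 127.31 mm². At z = 13.08: the cylinder: section is a regular 6-gon, circumradius r=7 (area = (6/2)·7.000²·sin(360°/6) = 127.31 mm²); the r=3.5 cylinder at (14, 15) gives a regular 6-gon of circumradius 3.5 (constant along its height) (area = (6/2)·3.500²·sin(360°/6) = 31.83 mm²); Taking the first minus the rest: starting from the r=7 cylinder (127.31 mm²), the r=3.5 cylinder at (14, 15) misses the remaining region (no effect) — area = 127.31 mm². Checking containment: the cross-section at z = 13.08 is a subset of the cross-section at z = 5.4.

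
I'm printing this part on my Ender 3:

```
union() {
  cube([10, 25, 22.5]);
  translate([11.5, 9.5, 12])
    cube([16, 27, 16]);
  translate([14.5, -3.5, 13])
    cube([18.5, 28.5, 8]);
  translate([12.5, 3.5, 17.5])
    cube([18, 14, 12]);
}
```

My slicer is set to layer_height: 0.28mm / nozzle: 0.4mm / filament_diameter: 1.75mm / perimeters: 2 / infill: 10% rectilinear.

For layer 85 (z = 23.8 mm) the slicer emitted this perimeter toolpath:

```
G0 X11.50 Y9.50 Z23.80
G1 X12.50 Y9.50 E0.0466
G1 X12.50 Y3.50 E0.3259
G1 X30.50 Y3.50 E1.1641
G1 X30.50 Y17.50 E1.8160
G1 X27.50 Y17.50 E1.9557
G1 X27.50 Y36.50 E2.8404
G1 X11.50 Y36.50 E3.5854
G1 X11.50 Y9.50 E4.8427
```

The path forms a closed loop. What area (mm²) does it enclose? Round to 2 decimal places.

Apply the shoelace formula to the sequence of (X, Y) vertices; enclosed area = 564.00 mm².

564.00 mm²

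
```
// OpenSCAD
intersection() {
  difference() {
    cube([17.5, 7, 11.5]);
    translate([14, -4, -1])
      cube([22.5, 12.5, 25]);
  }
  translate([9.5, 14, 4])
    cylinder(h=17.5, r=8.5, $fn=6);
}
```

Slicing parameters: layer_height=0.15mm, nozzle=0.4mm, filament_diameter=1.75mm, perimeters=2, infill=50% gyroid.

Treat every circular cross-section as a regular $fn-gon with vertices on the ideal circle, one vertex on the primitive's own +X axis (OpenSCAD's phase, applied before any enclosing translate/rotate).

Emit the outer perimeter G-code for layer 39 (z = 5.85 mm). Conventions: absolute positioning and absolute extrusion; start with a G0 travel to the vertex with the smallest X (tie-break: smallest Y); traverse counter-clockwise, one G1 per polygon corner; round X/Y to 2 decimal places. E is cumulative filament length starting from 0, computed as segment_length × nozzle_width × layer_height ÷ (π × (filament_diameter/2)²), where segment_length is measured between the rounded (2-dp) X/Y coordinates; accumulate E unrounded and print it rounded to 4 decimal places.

G0 X5.04 Y7.00 Z5.85
G1 X5.25 Y6.64 E0.0104
G1 X13.75 Y6.64 E0.2224
G1 X13.96 Y7.00 E0.2328
G1 X5.04 Y7.00 E0.4553

At z = 5.85 mm: the 17.5×7 cube contributes its full rectangle; the cube at (14, -4) (footprint 22.5×12.5) is included at this height; After the difference (first − rest): starting from the 17.5×7 cube, the 22.5×12.5 cube at (14, -4) partially overlaps it — only the 24.50 mm² overlap (of its 281.25 mm²) is removed, clipping the outline — 1 connected region; the r=8.5 cylinder at (9.5, 14) contributes a regular 6-gon of circumradius 8.5; Keeping only the common overlap: the r=8.5 cylinder at (9.5, 14) partially overlaps that combined region; clipping to the common part keeps 3.15 mm² — 1 connected region. The outline is a single polygon with 4 vertices. Extrusion per mm of travel: 0.4 × 0.15 / (π × 0.875²) = 0.024945. Accumulating E over each segment gives final E = 0.4553.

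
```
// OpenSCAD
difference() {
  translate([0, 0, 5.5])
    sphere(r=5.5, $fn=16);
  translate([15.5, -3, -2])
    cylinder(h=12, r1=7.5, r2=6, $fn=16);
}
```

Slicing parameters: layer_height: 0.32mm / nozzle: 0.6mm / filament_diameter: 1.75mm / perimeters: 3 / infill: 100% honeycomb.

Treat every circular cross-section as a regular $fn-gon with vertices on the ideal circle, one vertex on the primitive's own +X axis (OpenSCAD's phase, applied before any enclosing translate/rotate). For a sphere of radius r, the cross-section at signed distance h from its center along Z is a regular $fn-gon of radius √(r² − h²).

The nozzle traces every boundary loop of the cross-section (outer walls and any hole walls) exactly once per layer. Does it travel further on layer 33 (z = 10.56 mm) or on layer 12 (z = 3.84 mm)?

layer 12 (z = 3.84 mm)

Layer 33 (z = 10.56): the r=5.5 sphere slices to a regular 16-gon of circumradius 2.156 (√(r²−h²) with h=5.06 from center) (perimeter = 2·16·2.156·sin(180°/16) = 13.46 mm); the cone at (15.5, -3) is absent (z outside [-2, 10]); After the difference (first − rest): none of the subtracted shapes is present at this height, so the r=5.5 sphere is unchanged — boundary = 13.46 mm. So its perimeter = 13.46 mm. Layer 12 (z = 3.84): the sphere: section is a regular 16-gon, circumradius = √(r²−h²) = √(5.5²−1.66²) = 5.244 (perimeter = 2·16·5.244·sin(180°/16) = 32.73 mm); the cone at (15.5, -3) contributes a regular 16-gon of circumradius 6.770 (interpolated between r1=7.5 and r2=6 at t=0.487) (perimeter = 2·16·6.770·sin(180°/16) = 42.26 mm); After the difference (first − rest): starting from the r=5.5 sphere, the cone at (15.5, -3) misses the remaining region (no effect) — boundary = 32.73 mm. So its perimeter = 32.73 mm. Layer 12 is larger (32.73 vs 13.46 mm).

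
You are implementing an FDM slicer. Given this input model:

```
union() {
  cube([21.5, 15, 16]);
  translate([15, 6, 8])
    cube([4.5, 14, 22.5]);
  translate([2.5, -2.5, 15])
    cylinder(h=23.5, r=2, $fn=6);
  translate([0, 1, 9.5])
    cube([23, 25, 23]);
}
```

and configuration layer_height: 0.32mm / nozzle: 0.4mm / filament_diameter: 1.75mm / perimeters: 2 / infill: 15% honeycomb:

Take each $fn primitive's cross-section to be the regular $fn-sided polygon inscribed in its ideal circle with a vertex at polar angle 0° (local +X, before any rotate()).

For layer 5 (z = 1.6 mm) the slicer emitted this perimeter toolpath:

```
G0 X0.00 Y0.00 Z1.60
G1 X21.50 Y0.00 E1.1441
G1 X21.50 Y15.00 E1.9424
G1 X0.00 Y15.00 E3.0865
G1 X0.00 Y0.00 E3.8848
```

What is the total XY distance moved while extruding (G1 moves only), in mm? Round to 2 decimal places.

Sum the Euclidean lengths of each G1 segment: total = 73.00 mm.

73.00 mm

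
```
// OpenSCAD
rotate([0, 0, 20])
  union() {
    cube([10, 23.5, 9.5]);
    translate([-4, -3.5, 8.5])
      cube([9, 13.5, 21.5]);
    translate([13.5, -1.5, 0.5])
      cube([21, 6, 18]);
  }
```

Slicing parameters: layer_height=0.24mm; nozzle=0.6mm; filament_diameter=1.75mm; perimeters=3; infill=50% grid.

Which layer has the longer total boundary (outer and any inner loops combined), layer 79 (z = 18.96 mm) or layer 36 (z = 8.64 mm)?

Layer 79 (z = 18.96): the cube does not reach this height (z outside [0, 9.5]); the cube at (-4, -3.5) is present — its section is the full 9×13.5 rectangle (perimeter 45.00 mm); the cube at (13.5, -1.5) does not reach this height (z outside [0.5, 18.5]); Taking the union: only the 9×13.5 cube at (-4, -3.5) is present, so the union is just that shape — boundary = 45.00 mm; (rotated 20° about Z; rotation is an isometry so areas/perimeters/island counts are preserved). So its perimeter = 45.00 mm. Layer 36 (z = 8.64): the cube (footprint 10×23.5) is included at this height (perimeter 67.00 mm); the cube at (-4, -3.5) (footprint 9×13.5) is included at this height (perimeter 45.00 mm); the 21×6 cube at (13.5, -1.5) contributes its full rectangle (perimeter 54.00 mm); Merging all regions: the regions partially overlap (shared area 50.00 mm²), so the edge portions inside another operand are dropped and the merged outline is re-measured after clipping — boundary = 136.00 mm; (rotated 20° about Z; rotation is an isometry so areas/perimeters/island counts are preserved). So its perimeter = 136.00 mm. Layer 36 is larger (136.00 vs 45.00 mm).

layer 36 (z = 8.64 mm)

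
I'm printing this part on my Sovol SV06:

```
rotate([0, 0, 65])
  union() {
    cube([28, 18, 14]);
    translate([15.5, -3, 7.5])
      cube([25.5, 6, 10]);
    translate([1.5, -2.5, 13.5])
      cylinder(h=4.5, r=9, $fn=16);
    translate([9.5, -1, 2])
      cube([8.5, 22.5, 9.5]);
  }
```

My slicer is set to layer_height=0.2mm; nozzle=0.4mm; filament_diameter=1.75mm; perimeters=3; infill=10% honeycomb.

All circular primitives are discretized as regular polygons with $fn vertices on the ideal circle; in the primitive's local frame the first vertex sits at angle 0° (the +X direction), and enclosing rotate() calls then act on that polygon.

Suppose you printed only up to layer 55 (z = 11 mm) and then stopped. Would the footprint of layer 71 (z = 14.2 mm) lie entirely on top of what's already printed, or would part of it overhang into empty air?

Compare the two slices. At z = 11: the cube (footprint 28×18) is included at this height (area 504.00 mm²); the cube at (15.5, -3) (footprint 25.5×6) is included at this height (area 153.00 mm²); the cylinder at (1.5, -2.5) is not intersected at this z (z outside [13.5, 18]); the cube at (9.5, -1) (footprint 8.5×22.5) is included at this height (area 191.25 mm²); Combining (union): the regions partially overlap — summed areas 848.25 mm² minus the doubly-counted overlap 193.00 mm² gives 655.25 mm² — area = 655.25 mm²; (whole slice rotated 65° about Z — lengths, areas and connectivity unchanged). At z = 14.2: the cube is absent (z outside [0, 14]); the cube at (15.5, -3) is present — its section is the full 25.5×6 rectangle (area 153.00 mm²); the r=9 cylinder at (1.5, -2.5) gives a regular 16-gon of circumradius 9 (constant along its height) (area = (16/2)·9.000²·sin(360°/16) = 247.98 mm²); the cube at (9.5, -1) does not reach this height (z outside [2, 11.5]); Taking the union: the 2 present regions are separate (no shared area or edge), so areas and boundary lengths simply add and each stays a separate island — area = 400.98 mm²; (rotated 65° about Z; rotation is an isometry so areas/perimeters/island counts are preserved). Checking containment: at z = 14.2 the cross-section extends beyond the z = 11 cross-section by about 197.73 mm².

part overhangs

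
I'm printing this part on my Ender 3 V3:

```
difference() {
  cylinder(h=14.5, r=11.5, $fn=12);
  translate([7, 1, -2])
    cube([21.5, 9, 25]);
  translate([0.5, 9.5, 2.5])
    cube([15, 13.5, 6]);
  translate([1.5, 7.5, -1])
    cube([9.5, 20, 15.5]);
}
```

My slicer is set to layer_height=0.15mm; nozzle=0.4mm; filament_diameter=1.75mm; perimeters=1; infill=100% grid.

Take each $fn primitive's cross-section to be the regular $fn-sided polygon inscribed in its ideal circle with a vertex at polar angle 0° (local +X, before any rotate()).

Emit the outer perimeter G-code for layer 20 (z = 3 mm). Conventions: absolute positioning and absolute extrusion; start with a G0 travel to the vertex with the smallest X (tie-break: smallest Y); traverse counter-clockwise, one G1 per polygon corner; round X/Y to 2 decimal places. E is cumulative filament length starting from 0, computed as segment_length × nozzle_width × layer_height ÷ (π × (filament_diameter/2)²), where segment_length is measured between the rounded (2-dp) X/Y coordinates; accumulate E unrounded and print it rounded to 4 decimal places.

G0 X-11.50 Y0.00 Z3.00
G1 X-9.96 Y-5.75 E0.1485
G1 X-5.75 Y-9.96 E0.2970
G1 X0.00 Y-11.50 E0.4455
G1 X5.75 Y-9.96 E0.5940
G1 X9.96 Y-5.75 E0.7425
G1 X11.50 Y0.00 E0.8910
G1 X11.23 Y1.00 E0.9168
G1 X7.00 Y1.00 E1.0224
G1 X7.00 Y7.50 E1.1845
G1 X1.50 Y7.50 E1.3217
G1 X1.50 Y9.50 E1.3716
G1 X0.50 Y9.50 E1.3965
G1 X0.50 Y11.37 E1.4432
G1 X0.00 Y11.50 E1.4561
G1 X-5.75 Y9.96 E1.6046
G1 X-9.96 Y5.75 E1.7531
G1 X-11.50 Y0.00 E1.9016

At z = 3 mm: the cylinder: section is a regular 12-gon, circumradius r=11.5; the cube at (7, 1) is present — its section is the full 21.5×9 rectangle; the 15×13.5 cube at (0.5, 9.5) contributes its full rectangle; the cube at (1.5, 7.5) (footprint 9.5×20) is included at this height; After the difference (first − rest): starting from the r=11.5 cylinder, the 21.5×9 cube at (7, 1) partially overlaps it — only the 21.46 mm² overlap (of its 193.50 mm²) is removed, clipping the outline; the 15×13.5 cube at (0.5, 9.5) partially overlaps it — only the 6.21 mm² overlap (of its 202.50 mm²) is removed, clipping the outline; the 9.5×20 cube at (1.5, 7.5) partially overlaps it — only the 10.69 mm² overlap (of its 190.00 mm²) is removed, clipping the outline — 1 connected region. The outline is a single polygon with 17 vertices. Extrusion per mm of travel: 0.4 × 0.15 / (π × 0.875²) = 0.024945. Accumulating E over each segment gives final E = 1.9016.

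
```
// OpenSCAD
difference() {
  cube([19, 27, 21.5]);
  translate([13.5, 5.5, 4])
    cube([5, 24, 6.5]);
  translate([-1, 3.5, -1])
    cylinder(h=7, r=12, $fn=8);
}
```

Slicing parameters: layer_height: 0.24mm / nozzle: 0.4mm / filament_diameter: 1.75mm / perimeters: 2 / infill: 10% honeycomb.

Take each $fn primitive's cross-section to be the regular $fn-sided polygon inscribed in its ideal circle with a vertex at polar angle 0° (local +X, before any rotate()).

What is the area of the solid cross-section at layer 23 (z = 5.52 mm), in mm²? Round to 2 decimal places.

279.51 mm²

At z = 5.52 mm: the cube (footprint 19×27) is included at this height (area 513.00 mm²); the 5×24 cube at (13.5, 5.5) contributes its full rectangle (area 120.00 mm²); the r=12 cylinder at (-1, 3.5) contributes a regular 8-gon of circumradius 12 (area = (8/2)·12.000²·sin(360°/8) = 407.29 mm²); Subtracting the remaining from the first: starting from the 19×27 cube (513.00 mm²), the 5×24 cube at (13.5, 5.5) partially overlaps it — only the 107.50 mm² overlap (of its 120.00 mm²) is removed, clipping the outline; the r=12 cylinder at (-1, 3.5) partially overlaps it — only the 125.99 mm² overlap (of its 407.29 mm²) is removed, clipping the outline — area = 279.51 mm². Overall, the cross-section is a single solid region. Net area = 279.51 mm².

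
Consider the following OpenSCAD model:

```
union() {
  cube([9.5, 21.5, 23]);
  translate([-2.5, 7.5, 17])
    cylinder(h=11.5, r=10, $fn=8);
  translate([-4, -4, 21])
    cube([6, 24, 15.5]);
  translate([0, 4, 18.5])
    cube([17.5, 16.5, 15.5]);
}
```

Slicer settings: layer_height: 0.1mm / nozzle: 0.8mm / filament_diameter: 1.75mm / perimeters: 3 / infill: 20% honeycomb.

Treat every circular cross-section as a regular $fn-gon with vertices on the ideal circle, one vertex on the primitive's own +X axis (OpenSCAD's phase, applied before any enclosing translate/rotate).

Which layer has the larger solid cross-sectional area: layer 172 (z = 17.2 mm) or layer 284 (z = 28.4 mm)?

Layer 172 (z = 17.2): the cube (footprint 9.5×21.5) is included at this height (area 204.25 mm²); the r=10 cylinder at (-2.5, 7.5) gives a regular 8-gon of circumradius 10 (constant along its height) (area = (8/2)·10.000²·sin(360°/8) = 282.84 mm²); the cube at (-4, -4) is not intersected at this z (z outside [21, 36.5]); the cube at (0, 4) is not intersected at this z (z outside [18.5, 34]); Merging all regions: the regions partially overlap — summed areas 487.09 mm² minus the doubly-counted overlap 91.42 mm² gives 395.67 mm² — area = 395.67 mm². So its area = 395.67 mm². Layer 284 (z = 28.4): the cube is not intersected at this z (z outside [0, 23]); the r=10 cylinder at (-2.5, 7.5) gives a regular 8-gon of circumradius 10 (constant along its height) (area = (8/2)·10.000²·sin(360°/8) = 282.84 mm²); the cube at (-4, -4) is present — its section is the full 6×24 rectangle (area 144.00 mm²); the cube at (0, 4) is present — its section is the full 17.5×16.5 rectangle (area 288.75 mm²); Merging all regions: the regions partially overlap — summed areas 715.59 mm² minus the doubly-counted overlap 189.30 mm² gives 526.29 mm² — area = 526.29 mm². So its area = 526.29 mm². Layer 284 is larger (526.29 vs 395.67 mm²).

layer 284 (z = 28.4 mm)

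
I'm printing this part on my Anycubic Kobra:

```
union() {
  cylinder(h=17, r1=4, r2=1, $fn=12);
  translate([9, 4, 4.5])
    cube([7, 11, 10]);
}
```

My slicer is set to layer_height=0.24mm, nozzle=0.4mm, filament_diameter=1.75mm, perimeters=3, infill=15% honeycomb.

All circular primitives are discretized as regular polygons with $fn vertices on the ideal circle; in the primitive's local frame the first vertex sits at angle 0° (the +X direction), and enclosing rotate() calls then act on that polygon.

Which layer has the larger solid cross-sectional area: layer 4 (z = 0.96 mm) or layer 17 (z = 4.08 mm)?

layer 4 (z = 0.96 mm)

Layer 4 (z = 0.96): the cone contributes a regular 12-gon of circumradius 3.831 (interpolated between r1=4 and r2=1 at t=0.056) (area = (12/2)·3.831²·sin(360°/12) = 44.02 mm²); the cube at (9, 4) does not reach this height (z outside [4.5, 14.5]); Combining (union): only the cone is present, so the union is just that shape — area = 44.02 mm². So its area = 44.02 mm². Layer 17 (z = 4.08): the cone contributes a regular 12-gon of circumradius 3.280 (interpolated between r1=4 and r2=1 at t=0.240) (area = (12/2)·3.280²·sin(360°/12) = 32.28 mm²); the cube at (9, 4) does not reach this height (z outside [4.5, 14.5]); Taking the union: only the cone is present, so the union is just that shape — area = 32.28 mm². So its area = 32.28 mm². Layer 4 is larger (44.02 vs 32.28 mm²).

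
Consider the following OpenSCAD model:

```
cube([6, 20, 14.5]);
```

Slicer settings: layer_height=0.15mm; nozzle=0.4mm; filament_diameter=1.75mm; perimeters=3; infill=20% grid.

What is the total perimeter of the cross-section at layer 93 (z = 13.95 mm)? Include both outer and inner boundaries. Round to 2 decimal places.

At z = 13.95 mm: the cube is present — its section is the full 6×20 rectangle (perimeter 52.00 mm). Overall, the cross-section is a single solid region. Total boundary length (outer) = 52.00 mm.

52.00 mm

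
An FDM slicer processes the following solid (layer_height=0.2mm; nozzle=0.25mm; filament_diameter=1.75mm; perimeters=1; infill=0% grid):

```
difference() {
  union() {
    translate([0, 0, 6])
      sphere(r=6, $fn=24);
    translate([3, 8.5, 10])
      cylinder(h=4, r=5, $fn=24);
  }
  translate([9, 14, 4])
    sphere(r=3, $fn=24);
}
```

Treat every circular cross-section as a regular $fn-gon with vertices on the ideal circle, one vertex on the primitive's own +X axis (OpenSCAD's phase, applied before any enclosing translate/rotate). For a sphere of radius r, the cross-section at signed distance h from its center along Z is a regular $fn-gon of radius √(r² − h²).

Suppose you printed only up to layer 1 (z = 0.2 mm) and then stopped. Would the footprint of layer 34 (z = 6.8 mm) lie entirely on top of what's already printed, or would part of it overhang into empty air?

Compare the two slices. At z = 0.2: the r=6 sphere slices to a regular 24-gon of circumradius 1.536 (√(r²−h²) with h=5.8 from center) (area = (24/2)·1.536²·sin(360°/24) = 7.33 mm²); the cylinder at (3, 8.5) is not intersected at this z (z outside [10, 14]); Combining (union): only the r=6 sphere is present, so the union is just that shape — area = 7.33 mm²; the sphere at (9, 14) does not reach this height (|z−center|=3.800 > r=3); After the difference (first − rest): none of the subtracted shapes is present at this height, so the result so far is unchanged — area = 7.33 mm². At z = 6.8: the sphere: section is a regular 24-gon, circumradius = √(r²−h²) = √(6²−0.8²) = 5.946 (area = (24/2)·5.946²·sin(360°/24) = 109.82 mm²); the cylinder at (3, 8.5) is absent (z outside [10, 14]); Merging all regions: only the r=6 sphere is present, so the union is just that shape — area = 109.82 mm²; the r=3 sphere at (9, 14) contributes a regular 24-gon of circumradius √(3²−2.8²) = 1.077 (area = (24/2)·1.077²·sin(360°/24) = 3.60 mm²); Subtracting the remaining from the first: starting from that combined region (109.82 mm²), the r=3 sphere at (9, 14) misses the remaining region (no effect) — area = 109.82 mm². Checking containment: at z = 6.8 the cross-section extends beyond the z = 0.2 cross-section by about 102.49 mm².

part overhangs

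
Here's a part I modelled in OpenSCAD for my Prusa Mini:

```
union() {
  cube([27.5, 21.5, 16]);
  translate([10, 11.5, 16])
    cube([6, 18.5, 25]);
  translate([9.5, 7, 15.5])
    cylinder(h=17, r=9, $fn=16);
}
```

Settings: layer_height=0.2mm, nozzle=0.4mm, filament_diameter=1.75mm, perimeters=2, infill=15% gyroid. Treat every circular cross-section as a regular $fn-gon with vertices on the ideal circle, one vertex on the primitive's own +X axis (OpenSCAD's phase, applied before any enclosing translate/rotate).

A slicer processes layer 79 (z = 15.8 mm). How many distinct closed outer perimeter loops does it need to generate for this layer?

At z = 15.8 mm: the cube is present — its section is the full 27.5×21.5 rectangle; the cube at (10, 11.5) is not intersected at this z (z outside [16, 41]); the cylinder at (9.5, 7): section is a regular 16-gon, circumradius r=9; Merging all regions: the regions partially overlap (shared area 233.97 mm²), so overlapping operands fuse into one piece — 1 connected region. The result has 1 disconnected region.

1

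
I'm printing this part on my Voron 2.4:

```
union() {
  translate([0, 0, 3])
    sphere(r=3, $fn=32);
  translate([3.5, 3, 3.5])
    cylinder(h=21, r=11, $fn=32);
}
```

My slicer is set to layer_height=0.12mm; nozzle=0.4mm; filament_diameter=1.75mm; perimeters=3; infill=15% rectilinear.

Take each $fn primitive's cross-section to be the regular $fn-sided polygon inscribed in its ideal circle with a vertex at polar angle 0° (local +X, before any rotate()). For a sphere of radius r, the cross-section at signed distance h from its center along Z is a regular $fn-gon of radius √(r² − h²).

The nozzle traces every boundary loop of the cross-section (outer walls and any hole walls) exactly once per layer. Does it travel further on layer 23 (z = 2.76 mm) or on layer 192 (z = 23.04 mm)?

layer 192 (z = 23.04 mm)

Layer 23 (z = 2.76): the r=3 sphere slices to a regular 32-gon of circumradius 2.990 (√(r²−h²) with h=0.24 from center) (perimeter = 2·32·2.990·sin(180°/32) = 18.76 mm); the cylinder at (3.5, 3) is absent (z outside [3.5, 24.5]); Taking the union: only the r=3 sphere is present, so the union is just that shape — boundary = 18.76 mm. So its perimeter = 18.76 mm. Layer 192 (z = 23.04): the sphere is not intersected at this z (|z−center|=20.040 > r=3); the cylinder at (3.5, 3): section is a regular 32-gon, circumradius r=11 (perimeter = 2·32·11.000·sin(180°/32) = 69.00 mm); Combining (union): only the r=11 cylinder at (3.5, 3) is present, so the union is just that shape — boundary = 69.00 mm. So its perimeter = 69.00 mm. Layer 192 is larger (69.00 vs 18.76 mm).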